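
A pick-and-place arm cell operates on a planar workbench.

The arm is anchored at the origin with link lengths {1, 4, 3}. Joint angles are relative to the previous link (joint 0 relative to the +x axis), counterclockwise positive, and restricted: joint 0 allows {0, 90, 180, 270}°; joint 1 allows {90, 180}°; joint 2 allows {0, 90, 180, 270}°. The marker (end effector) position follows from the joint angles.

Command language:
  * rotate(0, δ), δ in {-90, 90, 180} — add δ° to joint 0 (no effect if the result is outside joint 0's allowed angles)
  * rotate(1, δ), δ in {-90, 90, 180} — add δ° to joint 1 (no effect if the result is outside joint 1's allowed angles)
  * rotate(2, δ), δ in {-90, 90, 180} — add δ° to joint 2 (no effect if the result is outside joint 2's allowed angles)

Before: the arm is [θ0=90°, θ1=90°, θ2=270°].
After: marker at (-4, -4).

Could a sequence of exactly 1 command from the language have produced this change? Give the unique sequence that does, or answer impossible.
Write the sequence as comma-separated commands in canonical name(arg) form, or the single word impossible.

t0: [θ0=90°, θ1=90°, θ2=270°]
t=1 rotate(0, 90) ⇒ [θ0=180°, θ1=90°, θ2=270°]
all 9 alternatives checked — unique.

rotate(0, 90)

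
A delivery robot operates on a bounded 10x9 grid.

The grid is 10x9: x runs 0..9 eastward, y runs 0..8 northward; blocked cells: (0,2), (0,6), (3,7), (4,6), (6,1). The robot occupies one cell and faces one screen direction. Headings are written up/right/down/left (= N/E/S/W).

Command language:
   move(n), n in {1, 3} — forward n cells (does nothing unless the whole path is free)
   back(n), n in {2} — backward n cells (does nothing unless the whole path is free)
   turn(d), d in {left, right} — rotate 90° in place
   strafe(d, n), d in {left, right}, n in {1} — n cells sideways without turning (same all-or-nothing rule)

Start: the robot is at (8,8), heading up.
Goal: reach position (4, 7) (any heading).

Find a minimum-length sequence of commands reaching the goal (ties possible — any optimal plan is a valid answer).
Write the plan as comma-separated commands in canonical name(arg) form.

turn(right), strafe(right, 1), back(2), back(2)

t0: at (8,8), heading up
t=1 turn(right) ⇒ at (8,8), heading right
t=2 strafe(right, 1) ⇒ at (8,7), heading right
t=3 back(2) ⇒ at (6,7), heading right
t=4 back(2) ⇒ at (4,7), heading right
nothing shorter than 4 reaches the goal.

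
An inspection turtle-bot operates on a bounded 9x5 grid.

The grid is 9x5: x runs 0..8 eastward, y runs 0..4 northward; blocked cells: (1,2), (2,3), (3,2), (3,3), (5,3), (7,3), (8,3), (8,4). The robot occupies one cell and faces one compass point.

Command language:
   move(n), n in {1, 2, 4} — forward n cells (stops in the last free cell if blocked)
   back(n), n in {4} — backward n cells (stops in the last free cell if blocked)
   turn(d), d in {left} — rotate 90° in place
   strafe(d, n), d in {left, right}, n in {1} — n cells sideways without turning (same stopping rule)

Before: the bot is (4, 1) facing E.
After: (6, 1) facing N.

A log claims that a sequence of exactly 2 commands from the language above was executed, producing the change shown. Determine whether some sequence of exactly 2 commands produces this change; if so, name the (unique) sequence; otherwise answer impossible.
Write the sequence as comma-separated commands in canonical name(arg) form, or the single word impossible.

key: order matters: swapping move(2) and turn(left) lands elsewhere
start: (4, 1) facing E
t=1 move(2) ⇒ (6, 1) facing E
t=2 turn(left) ⇒ (6, 1) facing N
no rival 2-sequence matches.

move(2), turn(left)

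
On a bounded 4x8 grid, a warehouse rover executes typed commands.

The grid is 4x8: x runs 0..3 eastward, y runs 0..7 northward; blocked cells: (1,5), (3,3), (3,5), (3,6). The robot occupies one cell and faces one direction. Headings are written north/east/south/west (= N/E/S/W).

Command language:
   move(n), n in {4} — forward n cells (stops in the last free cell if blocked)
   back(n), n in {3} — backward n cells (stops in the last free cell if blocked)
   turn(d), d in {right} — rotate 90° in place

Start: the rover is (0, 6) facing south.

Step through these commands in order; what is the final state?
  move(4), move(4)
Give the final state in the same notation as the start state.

start: (0, 6) facing south
step 1 (move(4)): (0, 2) facing south
step 2 (move(4)): (0, 0) facing south

(0, 0) facing south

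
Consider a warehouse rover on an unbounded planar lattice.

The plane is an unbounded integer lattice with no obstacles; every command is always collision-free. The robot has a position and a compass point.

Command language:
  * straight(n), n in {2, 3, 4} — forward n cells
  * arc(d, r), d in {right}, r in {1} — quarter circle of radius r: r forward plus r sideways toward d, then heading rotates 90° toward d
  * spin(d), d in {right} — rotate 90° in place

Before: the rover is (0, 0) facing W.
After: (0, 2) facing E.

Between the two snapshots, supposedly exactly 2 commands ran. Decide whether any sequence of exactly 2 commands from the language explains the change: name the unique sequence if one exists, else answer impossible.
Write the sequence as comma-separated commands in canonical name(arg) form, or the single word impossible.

arc(right, 1), arc(right, 1)

key: position moved to (0,2) AND the heading swung to E — translation plus rotation needed
begin: (0, 0) facing W
t=1 arc(right, 1) ⇒ (-1, 1) facing N
t=2 arc(right, 1) ⇒ (0, 2) facing E
uniquely the one of 25 2-step routes that fits.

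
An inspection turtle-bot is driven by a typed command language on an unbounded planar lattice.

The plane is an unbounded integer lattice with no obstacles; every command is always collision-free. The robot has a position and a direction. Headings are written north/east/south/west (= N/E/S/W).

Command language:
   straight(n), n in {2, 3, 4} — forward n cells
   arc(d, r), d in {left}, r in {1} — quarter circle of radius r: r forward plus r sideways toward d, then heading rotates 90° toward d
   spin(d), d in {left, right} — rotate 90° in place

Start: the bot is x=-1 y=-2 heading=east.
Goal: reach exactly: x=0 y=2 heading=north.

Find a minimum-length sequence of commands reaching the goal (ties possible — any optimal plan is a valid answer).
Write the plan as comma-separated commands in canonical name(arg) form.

begin: x=-1 y=-2 heading=east
[1] after arc(left, 1): x=0 y=-1 heading=north
[2] after straight(3): x=0 y=2 heading=north
shorter routes all fall short; 2 is best.

arc(left, 1), straight(3)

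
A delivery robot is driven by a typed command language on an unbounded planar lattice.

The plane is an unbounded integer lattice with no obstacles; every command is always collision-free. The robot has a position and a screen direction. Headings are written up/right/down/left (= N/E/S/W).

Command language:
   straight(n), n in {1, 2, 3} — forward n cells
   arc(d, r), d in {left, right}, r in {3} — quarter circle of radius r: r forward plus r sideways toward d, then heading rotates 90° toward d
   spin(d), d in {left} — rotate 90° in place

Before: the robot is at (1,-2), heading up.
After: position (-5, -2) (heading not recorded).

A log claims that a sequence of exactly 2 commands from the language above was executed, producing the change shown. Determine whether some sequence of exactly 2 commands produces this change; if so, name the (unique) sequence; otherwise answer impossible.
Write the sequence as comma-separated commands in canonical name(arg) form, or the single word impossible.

arc(left, 3), arc(left, 3)

initial: at (1,-2), heading up
1. arc(left, 3) → at (-2,1), heading left
2. arc(left, 3) → at (-5,-2), heading down
no other 2-command option fits: unique.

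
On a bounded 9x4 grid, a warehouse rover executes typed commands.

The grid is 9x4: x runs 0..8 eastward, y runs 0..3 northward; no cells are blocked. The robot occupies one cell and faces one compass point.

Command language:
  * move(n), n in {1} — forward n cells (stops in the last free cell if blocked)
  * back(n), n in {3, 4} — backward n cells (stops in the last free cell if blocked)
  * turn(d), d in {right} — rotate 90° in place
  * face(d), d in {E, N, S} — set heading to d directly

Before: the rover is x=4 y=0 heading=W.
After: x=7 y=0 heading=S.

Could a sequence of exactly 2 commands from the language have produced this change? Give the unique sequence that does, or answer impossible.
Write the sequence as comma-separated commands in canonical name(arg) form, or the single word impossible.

back(3), face(S)

key: position moved to (7,0) AND the heading swung to S — translation plus rotation needed
start: x=4 y=0 heading=W
[1] after back(3): x=7 y=0 heading=W
[2] after face(S): x=7 y=0 heading=S
uniquely the one of 49 2-step routes that fits.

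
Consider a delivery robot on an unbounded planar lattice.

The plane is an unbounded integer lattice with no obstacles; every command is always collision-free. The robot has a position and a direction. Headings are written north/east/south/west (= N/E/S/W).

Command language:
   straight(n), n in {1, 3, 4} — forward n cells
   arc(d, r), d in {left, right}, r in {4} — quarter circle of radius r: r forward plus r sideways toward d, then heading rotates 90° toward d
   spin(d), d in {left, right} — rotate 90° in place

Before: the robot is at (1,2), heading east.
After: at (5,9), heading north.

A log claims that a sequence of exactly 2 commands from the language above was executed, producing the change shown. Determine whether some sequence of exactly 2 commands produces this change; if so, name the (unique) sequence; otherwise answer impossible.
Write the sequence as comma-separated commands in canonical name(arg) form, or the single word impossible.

key: running straight(3) before arc(left, 4) would end elsewhere — order is forced
t0: at (1,2), heading east
step 1 (arc(left, 4)): at (5,6), heading north
step 2 (straight(3)): at (5,9), heading north
no rival 2-sequence matches.

arc(left, 4), straight(3)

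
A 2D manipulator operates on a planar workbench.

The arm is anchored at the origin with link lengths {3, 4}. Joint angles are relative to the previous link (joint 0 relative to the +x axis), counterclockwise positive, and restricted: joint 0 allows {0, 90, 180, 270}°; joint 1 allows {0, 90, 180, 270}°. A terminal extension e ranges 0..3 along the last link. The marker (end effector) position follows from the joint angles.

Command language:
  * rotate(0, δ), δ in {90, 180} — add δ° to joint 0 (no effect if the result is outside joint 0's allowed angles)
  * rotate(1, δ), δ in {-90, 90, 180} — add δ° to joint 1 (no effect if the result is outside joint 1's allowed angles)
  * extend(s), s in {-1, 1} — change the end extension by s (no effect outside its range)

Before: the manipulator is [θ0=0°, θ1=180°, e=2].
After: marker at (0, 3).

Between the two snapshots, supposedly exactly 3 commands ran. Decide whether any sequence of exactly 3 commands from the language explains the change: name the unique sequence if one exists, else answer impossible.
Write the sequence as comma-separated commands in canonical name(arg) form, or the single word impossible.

from: [θ0=0°, θ1=180°, e=2]
[1] after rotate(0, 90): [θ0=90°, θ1=180°, e=2]
[2] after rotate(0, 90): [θ0=180°, θ1=180°, e=2]
[3] after rotate(0, 90): [θ0=270°, θ1=180°, e=2]
all 343 alternatives checked — unique.

rotate(0, 90), rotate(0, 90), rotate(0, 90)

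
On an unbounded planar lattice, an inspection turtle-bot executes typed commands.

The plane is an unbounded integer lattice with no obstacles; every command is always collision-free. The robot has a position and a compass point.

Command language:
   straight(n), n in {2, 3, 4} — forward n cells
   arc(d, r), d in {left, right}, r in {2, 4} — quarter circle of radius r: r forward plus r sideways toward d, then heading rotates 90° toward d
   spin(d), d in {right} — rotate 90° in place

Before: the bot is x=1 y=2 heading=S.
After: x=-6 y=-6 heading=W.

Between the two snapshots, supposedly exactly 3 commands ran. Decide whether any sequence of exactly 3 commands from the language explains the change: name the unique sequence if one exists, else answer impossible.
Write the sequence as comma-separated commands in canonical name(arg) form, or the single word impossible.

key: running straight(3) before straight(4) would end elsewhere — order is forced
start: x=1 y=2 heading=S
1. straight(4) → x=1 y=-2 heading=S
2. arc(right, 4) → x=-3 y=-6 heading=W
3. straight(3) → x=-6 y=-6 heading=W
no rival 3-sequence matches.

straight(4), arc(right, 4), straight(3)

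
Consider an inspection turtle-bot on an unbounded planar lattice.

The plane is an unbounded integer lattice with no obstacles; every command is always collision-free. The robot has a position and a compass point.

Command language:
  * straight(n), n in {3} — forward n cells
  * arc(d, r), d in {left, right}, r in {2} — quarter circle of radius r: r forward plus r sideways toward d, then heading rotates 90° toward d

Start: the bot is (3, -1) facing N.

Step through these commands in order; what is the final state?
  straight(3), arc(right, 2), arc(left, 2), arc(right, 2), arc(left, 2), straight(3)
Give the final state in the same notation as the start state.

(11, 13) facing N

initial: (3, -1) facing N
1. straight(3) → (3, 2) facing N
2. arc(right, 2) → (5, 4) facing E
3. arc(left, 2) → (7, 6) facing N
4. arc(right, 2) → (9, 8) facing E
5. arc(left, 2) → (11, 10) facing N
6. straight(3) → (11, 13) facing N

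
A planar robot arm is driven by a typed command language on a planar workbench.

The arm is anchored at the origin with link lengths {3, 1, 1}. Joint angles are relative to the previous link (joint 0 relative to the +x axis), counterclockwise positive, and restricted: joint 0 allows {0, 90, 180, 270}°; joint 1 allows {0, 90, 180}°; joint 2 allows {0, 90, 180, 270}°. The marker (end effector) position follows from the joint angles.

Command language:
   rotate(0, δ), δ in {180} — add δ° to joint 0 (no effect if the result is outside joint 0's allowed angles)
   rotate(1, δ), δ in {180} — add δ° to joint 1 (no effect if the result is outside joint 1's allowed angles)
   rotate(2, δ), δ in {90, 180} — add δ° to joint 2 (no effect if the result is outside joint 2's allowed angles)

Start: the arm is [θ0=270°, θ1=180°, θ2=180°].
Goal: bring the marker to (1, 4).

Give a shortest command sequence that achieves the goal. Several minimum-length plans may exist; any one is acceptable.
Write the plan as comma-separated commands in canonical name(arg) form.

from: [θ0=270°, θ1=180°, θ2=180°]
1. rotate(1, 180) → [θ0=270°, θ1=0°, θ2=180°]
2. rotate(0, 180) → [θ0=90°, θ1=0°, θ2=180°]
3. rotate(2, 90) → [θ0=90°, θ1=0°, θ2=270°]
minimal: 3 command(s), checked below 3.

rotate(1, 180), rotate(0, 180), rotate(2, 90)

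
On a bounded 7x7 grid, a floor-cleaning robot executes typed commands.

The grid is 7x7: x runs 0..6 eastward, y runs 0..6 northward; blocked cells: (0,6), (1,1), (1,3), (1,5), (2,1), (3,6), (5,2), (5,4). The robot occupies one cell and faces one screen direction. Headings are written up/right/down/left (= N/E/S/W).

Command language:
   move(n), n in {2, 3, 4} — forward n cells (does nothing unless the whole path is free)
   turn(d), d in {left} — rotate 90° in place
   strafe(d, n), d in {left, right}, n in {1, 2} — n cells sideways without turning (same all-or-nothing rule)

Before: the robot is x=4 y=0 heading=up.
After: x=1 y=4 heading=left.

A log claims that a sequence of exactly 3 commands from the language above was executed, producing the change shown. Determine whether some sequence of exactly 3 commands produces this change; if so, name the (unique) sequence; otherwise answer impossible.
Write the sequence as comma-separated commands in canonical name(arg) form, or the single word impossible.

move(4), turn(left), move(3)

key: order matters: swapping move(4) and move(3) lands elsewhere
t0: x=4 y=0 heading=up
step 1 (move(4)): x=4 y=4 heading=up
step 2 (turn(left)): x=4 y=4 heading=left
step 3 (move(3)): x=1 y=4 heading=left
no other 3-command option fits: unique.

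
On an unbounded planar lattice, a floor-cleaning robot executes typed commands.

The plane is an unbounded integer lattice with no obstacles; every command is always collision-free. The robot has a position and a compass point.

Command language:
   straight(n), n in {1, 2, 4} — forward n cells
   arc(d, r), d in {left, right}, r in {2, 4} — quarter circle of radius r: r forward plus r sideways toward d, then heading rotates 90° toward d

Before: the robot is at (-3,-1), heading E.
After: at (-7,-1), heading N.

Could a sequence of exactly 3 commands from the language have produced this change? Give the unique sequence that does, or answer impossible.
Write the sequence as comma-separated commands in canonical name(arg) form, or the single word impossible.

key: cell and facing (now N) both changed — the 3 commands mix motion and turning
from: at (-3,-1), heading E
step 1 (arc(right, 2)): at (-1,-3), heading S
step 2 (arc(right, 2)): at (-3,-5), heading W
step 3 (arc(right, 4)): at (-7,-1), heading N
uniquely the one of 343 3-step routes that fits.

arc(right, 2), arc(right, 2), arc(right, 4)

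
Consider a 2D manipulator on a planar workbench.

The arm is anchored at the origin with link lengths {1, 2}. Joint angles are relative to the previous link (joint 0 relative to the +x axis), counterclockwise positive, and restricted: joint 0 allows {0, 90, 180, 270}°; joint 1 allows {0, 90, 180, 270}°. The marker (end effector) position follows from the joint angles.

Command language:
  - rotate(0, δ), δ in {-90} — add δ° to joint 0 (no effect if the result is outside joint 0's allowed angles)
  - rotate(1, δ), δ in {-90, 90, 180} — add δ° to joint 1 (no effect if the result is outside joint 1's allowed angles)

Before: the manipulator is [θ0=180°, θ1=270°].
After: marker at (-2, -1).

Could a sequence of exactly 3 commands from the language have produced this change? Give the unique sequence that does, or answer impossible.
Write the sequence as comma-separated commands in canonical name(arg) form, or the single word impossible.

initial: [θ0=180°, θ1=270°]
step 1 (rotate(0, -90)): [θ0=90°, θ1=270°]
step 2 (rotate(0, -90)): [θ0=0°, θ1=270°]
step 3 (rotate(0, -90)): [θ0=270°, θ1=270°]
uniquely the one of 64 3-step routes that fits.

rotate(0, -90), rotate(0, -90), rotate(0, -90)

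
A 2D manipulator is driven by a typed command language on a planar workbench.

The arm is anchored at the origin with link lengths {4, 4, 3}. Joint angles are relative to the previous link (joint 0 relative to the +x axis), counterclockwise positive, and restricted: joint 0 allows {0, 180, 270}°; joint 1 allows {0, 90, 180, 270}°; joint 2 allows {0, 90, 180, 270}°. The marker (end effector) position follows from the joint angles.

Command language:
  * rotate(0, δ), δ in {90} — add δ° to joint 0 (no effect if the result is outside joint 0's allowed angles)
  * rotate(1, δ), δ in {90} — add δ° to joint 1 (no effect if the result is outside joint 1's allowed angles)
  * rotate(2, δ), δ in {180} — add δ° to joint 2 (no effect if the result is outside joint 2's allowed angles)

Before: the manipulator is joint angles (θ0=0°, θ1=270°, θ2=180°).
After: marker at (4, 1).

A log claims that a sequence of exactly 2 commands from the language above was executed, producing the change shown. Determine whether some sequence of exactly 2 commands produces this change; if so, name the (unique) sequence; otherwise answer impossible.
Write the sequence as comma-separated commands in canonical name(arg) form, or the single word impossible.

begin: joint angles (θ0=0°, θ1=270°, θ2=180°)
[1] after rotate(1, 90): joint angles (θ0=0°, θ1=0°, θ2=180°)
[2] after rotate(1, 90): joint angles (θ0=0°, θ1=90°, θ2=180°)
no other 2-command option fits: unique.

rotate(1, 90), rotate(1, 90)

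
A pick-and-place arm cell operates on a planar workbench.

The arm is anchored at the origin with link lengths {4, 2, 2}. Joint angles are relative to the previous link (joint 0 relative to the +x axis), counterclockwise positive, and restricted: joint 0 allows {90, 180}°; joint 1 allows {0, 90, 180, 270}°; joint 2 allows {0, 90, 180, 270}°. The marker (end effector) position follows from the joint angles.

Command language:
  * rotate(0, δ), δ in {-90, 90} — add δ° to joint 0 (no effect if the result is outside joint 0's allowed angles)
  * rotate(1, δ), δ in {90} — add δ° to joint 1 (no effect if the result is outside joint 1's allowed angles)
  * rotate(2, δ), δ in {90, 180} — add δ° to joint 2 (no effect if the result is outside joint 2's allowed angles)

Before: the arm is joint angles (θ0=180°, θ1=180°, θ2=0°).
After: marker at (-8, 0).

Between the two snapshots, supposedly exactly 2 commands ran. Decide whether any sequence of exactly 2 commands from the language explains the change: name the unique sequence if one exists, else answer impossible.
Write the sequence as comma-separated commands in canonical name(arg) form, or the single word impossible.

initial: joint angles (θ0=180°, θ1=180°, θ2=0°)
[1] after rotate(1, 90): joint angles (θ0=180°, θ1=270°, θ2=0°)
[2] after rotate(1, 90): joint angles (θ0=180°, θ1=0°, θ2=0°)
no rival 2-sequence matches.

rotate(1, 90), rotate(1, 90)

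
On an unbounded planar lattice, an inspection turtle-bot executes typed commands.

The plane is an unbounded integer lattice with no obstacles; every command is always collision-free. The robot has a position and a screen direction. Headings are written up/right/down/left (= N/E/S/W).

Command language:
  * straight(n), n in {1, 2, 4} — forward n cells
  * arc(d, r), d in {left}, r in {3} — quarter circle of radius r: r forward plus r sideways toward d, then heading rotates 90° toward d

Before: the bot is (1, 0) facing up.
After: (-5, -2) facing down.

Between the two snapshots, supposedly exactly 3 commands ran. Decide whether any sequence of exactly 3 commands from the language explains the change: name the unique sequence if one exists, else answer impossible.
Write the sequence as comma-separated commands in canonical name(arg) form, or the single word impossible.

arc(left, 3), arc(left, 3), straight(2)

key: cell and facing (now S) both changed — the 3 commands mix motion and turning
begin: (1, 0) facing up
1. arc(left, 3) → (-2, 3) facing left
2. arc(left, 3) → (-5, 0) facing down
3. straight(2) → (-5, -2) facing down
no other 3-command option fits: unique.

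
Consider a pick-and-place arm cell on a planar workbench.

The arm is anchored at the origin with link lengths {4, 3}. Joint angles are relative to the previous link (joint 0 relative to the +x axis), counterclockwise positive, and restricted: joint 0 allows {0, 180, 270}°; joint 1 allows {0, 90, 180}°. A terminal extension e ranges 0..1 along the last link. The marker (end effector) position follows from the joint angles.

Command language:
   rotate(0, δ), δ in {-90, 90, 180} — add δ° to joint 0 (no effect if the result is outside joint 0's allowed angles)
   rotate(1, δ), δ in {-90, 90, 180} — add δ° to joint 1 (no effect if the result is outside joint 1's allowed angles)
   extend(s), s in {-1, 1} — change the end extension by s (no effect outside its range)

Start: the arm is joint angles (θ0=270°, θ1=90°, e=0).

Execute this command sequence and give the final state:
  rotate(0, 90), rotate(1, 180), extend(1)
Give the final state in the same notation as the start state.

initial: joint angles (θ0=270°, θ1=90°, e=0)
t=1 rotate(0, 90) ⇒ joint angles (θ0=0°, θ1=90°, e=0)
t=2 rotate(1, 180) ⇒ joint angles (θ0=0°, θ1=90°, e=0)
t=3 extend(1) ⇒ joint angles (θ0=0°, θ1=90°, e=1)

joint angles (θ0=0°, θ1=90°, e=1)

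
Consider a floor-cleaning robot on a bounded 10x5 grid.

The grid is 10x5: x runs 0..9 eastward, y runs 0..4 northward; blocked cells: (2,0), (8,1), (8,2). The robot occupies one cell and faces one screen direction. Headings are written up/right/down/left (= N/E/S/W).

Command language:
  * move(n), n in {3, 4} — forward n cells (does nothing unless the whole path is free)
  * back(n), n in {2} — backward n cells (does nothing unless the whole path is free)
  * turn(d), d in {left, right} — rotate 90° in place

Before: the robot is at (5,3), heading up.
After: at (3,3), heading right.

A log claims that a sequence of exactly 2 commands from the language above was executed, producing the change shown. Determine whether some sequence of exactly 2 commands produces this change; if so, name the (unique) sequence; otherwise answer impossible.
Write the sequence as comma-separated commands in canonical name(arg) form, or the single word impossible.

turn(right), back(2)

key: cell and facing (now E) both changed — the 2 commands mix motion and turning
from: at (5,3), heading up
1. turn(right) → at (5,3), heading right
2. back(2) → at (3,3), heading right
no other 2-command option fits: unique.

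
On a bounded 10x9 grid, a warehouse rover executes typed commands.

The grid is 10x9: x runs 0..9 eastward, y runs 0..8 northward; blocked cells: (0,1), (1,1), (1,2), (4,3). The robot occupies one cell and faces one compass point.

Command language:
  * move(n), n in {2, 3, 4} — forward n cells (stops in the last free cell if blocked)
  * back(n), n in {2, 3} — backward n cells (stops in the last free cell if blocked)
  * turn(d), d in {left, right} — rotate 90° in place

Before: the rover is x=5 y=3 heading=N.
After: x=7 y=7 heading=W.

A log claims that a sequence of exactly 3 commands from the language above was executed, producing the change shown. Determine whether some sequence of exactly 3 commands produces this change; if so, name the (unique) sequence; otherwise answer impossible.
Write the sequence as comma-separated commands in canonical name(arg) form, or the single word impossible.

key: cell and facing (now W) both changed — the 3 commands mix motion and turning
begin: x=5 y=3 heading=N
[1] after move(4): x=5 y=7 heading=N
[2] after turn(left): x=5 y=7 heading=W
[3] after back(2): x=7 y=7 heading=W
no rival 3-sequence matches.

move(4), turn(left), back(2)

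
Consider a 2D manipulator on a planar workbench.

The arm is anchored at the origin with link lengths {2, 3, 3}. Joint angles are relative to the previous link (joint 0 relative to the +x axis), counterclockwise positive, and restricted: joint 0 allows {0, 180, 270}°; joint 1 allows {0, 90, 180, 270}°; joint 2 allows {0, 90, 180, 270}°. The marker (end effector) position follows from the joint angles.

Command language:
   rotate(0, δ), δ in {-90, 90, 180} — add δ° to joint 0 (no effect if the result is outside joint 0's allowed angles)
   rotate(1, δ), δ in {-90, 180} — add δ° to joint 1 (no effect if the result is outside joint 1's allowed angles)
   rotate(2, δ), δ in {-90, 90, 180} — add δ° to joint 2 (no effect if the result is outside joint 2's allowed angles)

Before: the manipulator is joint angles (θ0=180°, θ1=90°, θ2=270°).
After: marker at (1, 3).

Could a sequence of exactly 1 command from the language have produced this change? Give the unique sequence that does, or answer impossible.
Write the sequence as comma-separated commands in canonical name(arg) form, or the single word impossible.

rotate(1, 180)

begin: joint angles (θ0=180°, θ1=90°, θ2=270°)
1. rotate(1, 180) → joint angles (θ0=180°, θ1=270°, θ2=270°)
no other 1-command option fits: unique.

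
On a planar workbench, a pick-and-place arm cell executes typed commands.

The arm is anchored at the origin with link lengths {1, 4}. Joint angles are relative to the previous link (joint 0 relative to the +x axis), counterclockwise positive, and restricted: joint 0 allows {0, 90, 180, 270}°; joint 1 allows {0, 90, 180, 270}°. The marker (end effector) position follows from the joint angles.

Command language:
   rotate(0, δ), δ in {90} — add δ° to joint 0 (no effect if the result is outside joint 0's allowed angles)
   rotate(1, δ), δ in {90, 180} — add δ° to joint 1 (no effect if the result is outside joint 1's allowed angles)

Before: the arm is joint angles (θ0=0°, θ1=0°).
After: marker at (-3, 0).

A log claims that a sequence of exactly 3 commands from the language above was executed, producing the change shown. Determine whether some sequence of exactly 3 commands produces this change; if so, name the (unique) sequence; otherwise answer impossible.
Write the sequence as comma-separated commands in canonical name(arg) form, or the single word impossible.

t0: joint angles (θ0=0°, θ1=0°)
t=1 rotate(1, 180) ⇒ joint angles (θ0=0°, θ1=180°)
t=2 rotate(1, 180) ⇒ joint angles (θ0=0°, θ1=0°)
t=3 rotate(1, 180) ⇒ joint angles (θ0=0°, θ1=180°)
all 27 alternatives checked — unique.

rotate(1, 180), rotate(1, 180), rotate(1, 180)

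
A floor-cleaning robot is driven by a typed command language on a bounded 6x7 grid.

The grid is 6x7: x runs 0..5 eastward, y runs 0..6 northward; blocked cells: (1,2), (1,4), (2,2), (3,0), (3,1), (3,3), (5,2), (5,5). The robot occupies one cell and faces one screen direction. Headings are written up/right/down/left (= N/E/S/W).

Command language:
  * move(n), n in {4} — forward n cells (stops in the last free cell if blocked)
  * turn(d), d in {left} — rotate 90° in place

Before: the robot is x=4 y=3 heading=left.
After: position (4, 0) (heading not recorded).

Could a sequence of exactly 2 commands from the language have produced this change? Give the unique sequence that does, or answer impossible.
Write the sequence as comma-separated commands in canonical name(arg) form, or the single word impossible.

turn(left), move(4)

key: order matters: swapping turn(left) and move(4) lands elsewhere
t0: x=4 y=3 heading=left
step 1 (turn(left)): x=4 y=3 heading=down
step 2 (move(4)): x=4 y=0 heading=down
uniquely the one of 4 2-step routes that fits.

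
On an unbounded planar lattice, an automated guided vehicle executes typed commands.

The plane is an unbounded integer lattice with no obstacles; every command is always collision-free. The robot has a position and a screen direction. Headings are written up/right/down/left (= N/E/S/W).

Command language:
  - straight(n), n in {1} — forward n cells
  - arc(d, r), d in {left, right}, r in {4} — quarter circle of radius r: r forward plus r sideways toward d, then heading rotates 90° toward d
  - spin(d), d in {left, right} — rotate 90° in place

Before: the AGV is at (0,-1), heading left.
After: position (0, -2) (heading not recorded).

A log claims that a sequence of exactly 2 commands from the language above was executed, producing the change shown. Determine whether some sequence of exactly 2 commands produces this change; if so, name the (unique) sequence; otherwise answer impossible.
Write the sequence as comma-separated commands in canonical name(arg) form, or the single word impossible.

key: order matters: swapping spin(left) and straight(1) lands elsewhere
start: at (0,-1), heading left
1. spin(left) → at (0,-1), heading down
2. straight(1) → at (0,-2), heading down
all 25 alternatives checked — unique.

spin(left), straight(1)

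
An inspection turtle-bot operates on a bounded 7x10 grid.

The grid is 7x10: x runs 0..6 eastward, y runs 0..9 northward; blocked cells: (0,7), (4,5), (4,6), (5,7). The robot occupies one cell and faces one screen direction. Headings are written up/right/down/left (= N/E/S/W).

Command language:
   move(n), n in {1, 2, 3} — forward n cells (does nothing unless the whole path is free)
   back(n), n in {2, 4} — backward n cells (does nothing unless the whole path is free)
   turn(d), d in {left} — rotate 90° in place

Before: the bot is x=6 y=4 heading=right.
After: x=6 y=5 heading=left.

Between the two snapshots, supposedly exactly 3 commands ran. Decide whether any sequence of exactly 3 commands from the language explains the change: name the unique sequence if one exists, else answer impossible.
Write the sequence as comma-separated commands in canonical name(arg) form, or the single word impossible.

turn(left), move(1), turn(left)

key: position moved to (6,5) AND the heading swung to W — translation plus rotation needed
t0: x=6 y=4 heading=right
step 1 (turn(left)): x=6 y=4 heading=up
step 2 (move(1)): x=6 y=5 heading=up
step 3 (turn(left)): x=6 y=5 heading=left
all 216 alternatives checked — unique.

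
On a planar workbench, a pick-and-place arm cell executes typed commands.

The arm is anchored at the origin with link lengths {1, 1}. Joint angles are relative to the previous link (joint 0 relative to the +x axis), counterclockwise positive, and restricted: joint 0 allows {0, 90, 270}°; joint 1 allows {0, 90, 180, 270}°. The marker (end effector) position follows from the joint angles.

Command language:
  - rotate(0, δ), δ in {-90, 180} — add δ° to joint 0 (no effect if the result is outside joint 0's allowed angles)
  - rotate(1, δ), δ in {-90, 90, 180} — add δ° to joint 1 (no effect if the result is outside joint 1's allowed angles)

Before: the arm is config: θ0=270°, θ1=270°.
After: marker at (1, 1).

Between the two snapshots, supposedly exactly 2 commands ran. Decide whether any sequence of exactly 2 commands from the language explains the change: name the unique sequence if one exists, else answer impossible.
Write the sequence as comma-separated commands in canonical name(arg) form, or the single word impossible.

rotate(0, -90), rotate(0, 180)

key: running rotate(0, 180) before rotate(0, -90) would end elsewhere — order is forced
begin: config: θ0=270°, θ1=270°
[1] after rotate(0, -90): config: θ0=270°, θ1=270°
[2] after rotate(0, 180): config: θ0=90°, θ1=270°
all 25 alternatives checked — unique.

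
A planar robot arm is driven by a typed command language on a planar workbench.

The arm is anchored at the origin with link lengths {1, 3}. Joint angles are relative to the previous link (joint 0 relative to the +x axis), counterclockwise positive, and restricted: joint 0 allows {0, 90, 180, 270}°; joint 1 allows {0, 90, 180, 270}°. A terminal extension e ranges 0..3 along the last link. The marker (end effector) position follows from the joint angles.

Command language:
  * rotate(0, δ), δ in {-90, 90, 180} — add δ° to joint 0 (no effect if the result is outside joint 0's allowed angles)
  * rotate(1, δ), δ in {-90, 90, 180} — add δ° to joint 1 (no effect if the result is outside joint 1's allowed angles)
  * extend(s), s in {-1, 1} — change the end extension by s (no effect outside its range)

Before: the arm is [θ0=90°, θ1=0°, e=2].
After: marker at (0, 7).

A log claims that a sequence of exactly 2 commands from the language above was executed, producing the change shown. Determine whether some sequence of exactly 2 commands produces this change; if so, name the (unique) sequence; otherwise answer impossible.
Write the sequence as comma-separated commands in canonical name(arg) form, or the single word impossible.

initial: [θ0=90°, θ1=0°, e=2]
[1] after extend(1): [θ0=90°, θ1=0°, e=3]
[2] after extend(1): [θ0=90°, θ1=0°, e=3]
no rival 2-sequence matches.

extend(1), extend(1)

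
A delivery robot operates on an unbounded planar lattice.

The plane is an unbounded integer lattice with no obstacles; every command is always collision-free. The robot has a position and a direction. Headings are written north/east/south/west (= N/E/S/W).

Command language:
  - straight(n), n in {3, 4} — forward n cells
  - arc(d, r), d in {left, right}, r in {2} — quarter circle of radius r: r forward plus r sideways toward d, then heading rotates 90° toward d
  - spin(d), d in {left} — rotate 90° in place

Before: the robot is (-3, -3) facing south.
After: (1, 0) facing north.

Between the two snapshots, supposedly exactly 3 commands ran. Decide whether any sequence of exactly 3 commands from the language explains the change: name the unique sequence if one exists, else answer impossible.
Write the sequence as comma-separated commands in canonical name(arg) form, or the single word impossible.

arc(left, 2), arc(left, 2), straight(3)

key: order matters: swapping arc(left, 2) and straight(3) lands elsewhere
initial: (-3, -3) facing south
step 1 (arc(left, 2)): (-1, -5) facing east
step 2 (arc(left, 2)): (1, -3) facing north
step 3 (straight(3)): (1, 0) facing north
no other 3-command option fits: unique.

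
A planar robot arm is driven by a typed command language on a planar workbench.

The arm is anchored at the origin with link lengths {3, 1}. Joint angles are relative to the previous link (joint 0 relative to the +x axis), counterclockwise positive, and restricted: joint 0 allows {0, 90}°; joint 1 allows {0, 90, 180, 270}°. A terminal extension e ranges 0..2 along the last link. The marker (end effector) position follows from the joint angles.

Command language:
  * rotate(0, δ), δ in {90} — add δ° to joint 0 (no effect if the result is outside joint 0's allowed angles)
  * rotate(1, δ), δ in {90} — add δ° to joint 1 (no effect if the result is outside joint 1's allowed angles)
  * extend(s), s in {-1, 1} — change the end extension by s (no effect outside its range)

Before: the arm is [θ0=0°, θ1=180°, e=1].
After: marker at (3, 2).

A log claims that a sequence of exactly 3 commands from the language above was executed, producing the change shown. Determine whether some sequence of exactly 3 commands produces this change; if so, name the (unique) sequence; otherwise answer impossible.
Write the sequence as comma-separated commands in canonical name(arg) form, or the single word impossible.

rotate(1, 90), rotate(1, 90), rotate(1, 90)

begin: [θ0=0°, θ1=180°, e=1]
t=1 rotate(1, 90) ⇒ [θ0=0°, θ1=270°, e=1]
t=2 rotate(1, 90) ⇒ [θ0=0°, θ1=0°, e=1]
t=3 rotate(1, 90) ⇒ [θ0=0°, θ1=90°, e=1]
all 64 alternatives checked — unique.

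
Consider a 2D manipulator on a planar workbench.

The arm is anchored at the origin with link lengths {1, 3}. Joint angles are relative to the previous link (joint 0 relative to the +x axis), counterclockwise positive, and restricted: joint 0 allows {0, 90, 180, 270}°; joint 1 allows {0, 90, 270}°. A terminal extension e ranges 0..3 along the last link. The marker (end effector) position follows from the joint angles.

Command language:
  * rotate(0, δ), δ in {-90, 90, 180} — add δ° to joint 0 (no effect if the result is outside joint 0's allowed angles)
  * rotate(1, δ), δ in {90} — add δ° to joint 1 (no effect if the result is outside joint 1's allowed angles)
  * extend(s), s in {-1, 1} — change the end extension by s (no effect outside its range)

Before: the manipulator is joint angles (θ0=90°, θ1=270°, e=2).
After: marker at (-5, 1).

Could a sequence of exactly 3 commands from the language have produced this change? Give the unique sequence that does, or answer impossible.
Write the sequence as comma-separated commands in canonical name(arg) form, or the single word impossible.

from: joint angles (θ0=90°, θ1=270°, e=2)
step 1 (rotate(1, 90)): joint angles (θ0=90°, θ1=0°, e=2)
step 2 (rotate(1, 90)): joint angles (θ0=90°, θ1=90°, e=2)
step 3 (rotate(1, 90)): joint angles (θ0=90°, θ1=90°, e=2)
no rival 3-sequence matches.

rotate(1, 90), rotate(1, 90), rotate(1, 90)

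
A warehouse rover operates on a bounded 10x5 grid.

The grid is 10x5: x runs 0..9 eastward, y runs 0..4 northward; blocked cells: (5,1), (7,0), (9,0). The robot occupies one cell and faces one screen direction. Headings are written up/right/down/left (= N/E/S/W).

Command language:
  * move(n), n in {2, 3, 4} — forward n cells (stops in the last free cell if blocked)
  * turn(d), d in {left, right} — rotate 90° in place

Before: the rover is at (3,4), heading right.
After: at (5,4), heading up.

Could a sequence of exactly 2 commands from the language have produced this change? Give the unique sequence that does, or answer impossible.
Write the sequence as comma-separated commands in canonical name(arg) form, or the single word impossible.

move(2), turn(left)

key: order matters: swapping move(2) and turn(left) lands elsewhere
initial: at (3,4), heading right
[1] after move(2): at (5,4), heading right
[2] after turn(left): at (5,4), heading up
uniquely the one of 25 2-step routes that fits.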